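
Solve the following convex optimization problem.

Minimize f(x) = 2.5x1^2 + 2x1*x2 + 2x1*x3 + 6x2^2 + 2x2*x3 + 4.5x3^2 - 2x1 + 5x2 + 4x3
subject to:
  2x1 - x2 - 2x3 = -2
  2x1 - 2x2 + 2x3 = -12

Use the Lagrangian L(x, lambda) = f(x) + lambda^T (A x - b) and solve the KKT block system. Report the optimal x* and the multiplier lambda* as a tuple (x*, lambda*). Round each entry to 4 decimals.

Form the Lagrangian:
  L(x, lambda) = (1/2) x^T Q x + c^T x + lambda^T (A x - b)
Stationarity (grad_x L = 0): Q x + c + A^T lambda = 0.
Primal feasibility: A x = b.

This gives the KKT block system:
  [ Q   A^T ] [ x     ]   [-c ]
  [ A    0  ] [ lambda ] = [ b ]

Solving the linear system:
  x*      = (-2.3168, 1.5776, -2.1056)
  lambda* = (-0.4472, 7.7671)
  f(x*)   = 48.205

x* = (-2.3168, 1.5776, -2.1056), lambda* = (-0.4472, 7.7671)


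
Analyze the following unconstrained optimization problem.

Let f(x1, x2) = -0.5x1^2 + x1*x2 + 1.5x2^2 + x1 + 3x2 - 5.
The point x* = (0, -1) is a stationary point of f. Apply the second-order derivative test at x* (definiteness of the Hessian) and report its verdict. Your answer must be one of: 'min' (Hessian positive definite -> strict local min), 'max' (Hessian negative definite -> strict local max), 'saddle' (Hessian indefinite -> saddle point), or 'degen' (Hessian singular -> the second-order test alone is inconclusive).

Compute the Hessian H = grad^2 f:
  H = [[-1, 1], [1, 3]]
Verify stationarity: grad f(x*) = H x* + g = (0, 0).
Eigenvalues of H: -1.2361, 3.2361.
Eigenvalues have mixed signs, so H is indefinite -> x* is a saddle point.

saddle


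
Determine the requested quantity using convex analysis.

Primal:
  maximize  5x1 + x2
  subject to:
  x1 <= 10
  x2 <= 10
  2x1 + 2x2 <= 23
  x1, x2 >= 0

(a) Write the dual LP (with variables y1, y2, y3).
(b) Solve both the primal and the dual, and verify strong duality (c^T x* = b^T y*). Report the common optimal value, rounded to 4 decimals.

The standard primal-dual pair for 'max c^T x s.t. A x <= b, x >= 0' is:
  Dual:  min b^T y  s.t.  A^T y >= c,  y >= 0.

So the dual LP is:
  minimize  10y1 + 10y2 + 23y3
  subject to:
    y1 + 2y3 >= 5
    y2 + 2y3 >= 1
    y1, y2, y3 >= 0

Solving the primal: x* = (10, 1.5).
  primal value c^T x* = 51.5.
Solving the dual: y* = (4, 0, 0.5).
  dual value b^T y* = 51.5.
Strong duality: c^T x* = b^T y*. Confirmed.

51.5


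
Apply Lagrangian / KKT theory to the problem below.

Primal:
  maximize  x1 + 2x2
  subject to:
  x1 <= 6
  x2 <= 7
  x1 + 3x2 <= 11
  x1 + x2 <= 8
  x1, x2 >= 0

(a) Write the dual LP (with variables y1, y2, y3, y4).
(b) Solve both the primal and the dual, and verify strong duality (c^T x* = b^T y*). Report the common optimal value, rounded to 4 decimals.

The standard primal-dual pair for 'max c^T x s.t. A x <= b, x >= 0' is:
  Dual:  min b^T y  s.t.  A^T y >= c,  y >= 0.

So the dual LP is:
  minimize  6y1 + 7y2 + 11y3 + 8y4
  subject to:
    y1 + y3 + y4 >= 1
    y2 + 3y3 + y4 >= 2
    y1, y2, y3, y4 >= 0

Solving the primal: x* = (6, 1.6667).
  primal value c^T x* = 9.3333.
Solving the dual: y* = (0.3333, 0, 0.6667, 0).
  dual value b^T y* = 9.3333.
Strong duality: c^T x* = b^T y*. Confirmed.

9.3333


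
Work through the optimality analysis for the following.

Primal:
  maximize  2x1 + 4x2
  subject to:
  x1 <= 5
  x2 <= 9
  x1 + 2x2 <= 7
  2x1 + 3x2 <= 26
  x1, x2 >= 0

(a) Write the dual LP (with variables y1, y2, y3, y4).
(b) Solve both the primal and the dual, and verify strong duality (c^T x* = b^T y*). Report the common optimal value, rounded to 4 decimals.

The standard primal-dual pair for 'max c^T x s.t. A x <= b, x >= 0' is:
  Dual:  min b^T y  s.t.  A^T y >= c,  y >= 0.

So the dual LP is:
  minimize  5y1 + 9y2 + 7y3 + 26y4
  subject to:
    y1 + y3 + 2y4 >= 2
    y2 + 2y3 + 3y4 >= 4
    y1, y2, y3, y4 >= 0

Solving the primal: x* = (0, 3.5).
  primal value c^T x* = 14.
Solving the dual: y* = (0, 0, 2, 0).
  dual value b^T y* = 14.
Strong duality: c^T x* = b^T y*. Confirmed.

14


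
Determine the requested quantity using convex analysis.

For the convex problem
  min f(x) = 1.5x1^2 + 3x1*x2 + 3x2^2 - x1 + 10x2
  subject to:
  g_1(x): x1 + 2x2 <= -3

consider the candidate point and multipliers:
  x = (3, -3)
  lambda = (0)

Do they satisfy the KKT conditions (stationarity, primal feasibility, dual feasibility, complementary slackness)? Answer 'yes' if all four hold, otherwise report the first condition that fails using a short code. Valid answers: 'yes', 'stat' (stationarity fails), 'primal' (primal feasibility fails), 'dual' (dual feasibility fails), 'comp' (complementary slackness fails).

Gradient of f: grad f(x) = Q x + c = (-1, 1)
Constraint values g_i(x) = a_i^T x - b_i:
  g_1((3, -3)) = 0
Stationarity residual: grad f(x) + sum_i lambda_i a_i = (-1, 1)
  -> stationarity FAILS
Primal feasibility (all g_i <= 0): OK
Dual feasibility (all lambda_i >= 0): OK
Complementary slackness (lambda_i * g_i(x) = 0 for all i): OK

Verdict: the first failing condition is stationarity -> stat.

stat


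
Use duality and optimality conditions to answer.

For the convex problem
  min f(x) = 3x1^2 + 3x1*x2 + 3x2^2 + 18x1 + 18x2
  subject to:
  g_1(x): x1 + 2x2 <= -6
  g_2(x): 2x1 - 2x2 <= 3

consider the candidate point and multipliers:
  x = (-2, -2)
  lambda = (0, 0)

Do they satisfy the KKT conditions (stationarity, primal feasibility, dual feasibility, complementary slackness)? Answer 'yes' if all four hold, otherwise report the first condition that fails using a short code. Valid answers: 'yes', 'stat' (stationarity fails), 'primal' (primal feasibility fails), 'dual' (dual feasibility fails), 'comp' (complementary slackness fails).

Gradient of f: grad f(x) = Q x + c = (0, 0)
Constraint values g_i(x) = a_i^T x - b_i:
  g_1((-2, -2)) = 0
  g_2((-2, -2)) = -3
Stationarity residual: grad f(x) + sum_i lambda_i a_i = (0, 0)
  -> stationarity OK
Primal feasibility (all g_i <= 0): OK
Dual feasibility (all lambda_i >= 0): OK
Complementary slackness (lambda_i * g_i(x) = 0 for all i): OK

Verdict: yes, KKT holds.

yes


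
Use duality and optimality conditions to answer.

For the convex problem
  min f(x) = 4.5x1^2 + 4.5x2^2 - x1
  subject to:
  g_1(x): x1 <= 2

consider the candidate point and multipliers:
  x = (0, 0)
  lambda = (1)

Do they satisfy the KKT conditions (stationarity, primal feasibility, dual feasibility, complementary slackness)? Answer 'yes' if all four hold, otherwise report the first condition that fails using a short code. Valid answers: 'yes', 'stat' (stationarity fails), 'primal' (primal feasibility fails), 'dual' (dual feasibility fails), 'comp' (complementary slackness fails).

Gradient of f: grad f(x) = Q x + c = (-1, 0)
Constraint values g_i(x) = a_i^T x - b_i:
  g_1((0, 0)) = -2
Stationarity residual: grad f(x) + sum_i lambda_i a_i = (0, 0)
  -> stationarity OK
Primal feasibility (all g_i <= 0): OK
Dual feasibility (all lambda_i >= 0): OK
Complementary slackness (lambda_i * g_i(x) = 0 for all i): FAILS

Verdict: the first failing condition is complementary_slackness -> comp.

comp


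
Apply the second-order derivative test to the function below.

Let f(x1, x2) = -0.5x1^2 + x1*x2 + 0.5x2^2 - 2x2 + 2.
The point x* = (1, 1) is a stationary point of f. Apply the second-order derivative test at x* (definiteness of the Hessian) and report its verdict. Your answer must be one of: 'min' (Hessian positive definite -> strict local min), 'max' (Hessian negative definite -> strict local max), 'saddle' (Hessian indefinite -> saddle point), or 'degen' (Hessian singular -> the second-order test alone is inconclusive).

Compute the Hessian H = grad^2 f:
  H = [[-1, 1], [1, 1]]
Verify stationarity: grad f(x*) = H x* + g = (0, 0).
Eigenvalues of H: -1.4142, 1.4142.
Eigenvalues have mixed signs, so H is indefinite -> x* is a saddle point.

saddle


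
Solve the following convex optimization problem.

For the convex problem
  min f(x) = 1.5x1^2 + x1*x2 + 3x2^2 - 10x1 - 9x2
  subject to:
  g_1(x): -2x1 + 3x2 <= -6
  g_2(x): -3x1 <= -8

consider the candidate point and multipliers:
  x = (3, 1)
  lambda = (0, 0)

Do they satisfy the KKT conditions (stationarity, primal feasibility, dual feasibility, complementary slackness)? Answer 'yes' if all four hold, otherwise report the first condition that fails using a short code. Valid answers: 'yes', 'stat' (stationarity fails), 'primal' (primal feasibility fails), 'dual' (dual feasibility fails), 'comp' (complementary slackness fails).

Gradient of f: grad f(x) = Q x + c = (0, 0)
Constraint values g_i(x) = a_i^T x - b_i:
  g_1((3, 1)) = 3
  g_2((3, 1)) = -1
Stationarity residual: grad f(x) + sum_i lambda_i a_i = (0, 0)
  -> stationarity OK
Primal feasibility (all g_i <= 0): FAILS
Dual feasibility (all lambda_i >= 0): OK
Complementary slackness (lambda_i * g_i(x) = 0 for all i): OK

Verdict: the first failing condition is primal_feasibility -> primal.

primal


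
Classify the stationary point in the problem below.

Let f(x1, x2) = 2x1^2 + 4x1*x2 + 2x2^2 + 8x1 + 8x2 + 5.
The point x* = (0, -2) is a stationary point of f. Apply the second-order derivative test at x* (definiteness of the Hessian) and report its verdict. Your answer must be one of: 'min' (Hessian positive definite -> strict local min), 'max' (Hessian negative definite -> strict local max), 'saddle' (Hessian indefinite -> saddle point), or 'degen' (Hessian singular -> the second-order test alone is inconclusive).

Compute the Hessian H = grad^2 f:
  H = [[4, 4], [4, 4]]
Verify stationarity: grad f(x*) = H x* + g = (0, 0).
Eigenvalues of H: 0, 8.
H has a zero eigenvalue (singular; positive semidefinite but not definite), so H is neither positive definite, negative definite, nor indefinite. The second-order test alone is inconclusive -> degen.
(Indeed, f is constant along the null direction of H through x*, so x* is not a strict local extremum.)

degen


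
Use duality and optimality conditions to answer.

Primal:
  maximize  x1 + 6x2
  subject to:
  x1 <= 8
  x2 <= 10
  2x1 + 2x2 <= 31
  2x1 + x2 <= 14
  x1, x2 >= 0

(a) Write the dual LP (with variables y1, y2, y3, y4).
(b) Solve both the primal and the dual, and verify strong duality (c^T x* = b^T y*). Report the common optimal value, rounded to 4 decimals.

The standard primal-dual pair for 'max c^T x s.t. A x <= b, x >= 0' is:
  Dual:  min b^T y  s.t.  A^T y >= c,  y >= 0.

So the dual LP is:
  minimize  8y1 + 10y2 + 31y3 + 14y4
  subject to:
    y1 + 2y3 + 2y4 >= 1
    y2 + 2y3 + y4 >= 6
    y1, y2, y3, y4 >= 0

Solving the primal: x* = (2, 10).
  primal value c^T x* = 62.
Solving the dual: y* = (0, 5.5, 0, 0.5).
  dual value b^T y* = 62.
Strong duality: c^T x* = b^T y*. Confirmed.

62


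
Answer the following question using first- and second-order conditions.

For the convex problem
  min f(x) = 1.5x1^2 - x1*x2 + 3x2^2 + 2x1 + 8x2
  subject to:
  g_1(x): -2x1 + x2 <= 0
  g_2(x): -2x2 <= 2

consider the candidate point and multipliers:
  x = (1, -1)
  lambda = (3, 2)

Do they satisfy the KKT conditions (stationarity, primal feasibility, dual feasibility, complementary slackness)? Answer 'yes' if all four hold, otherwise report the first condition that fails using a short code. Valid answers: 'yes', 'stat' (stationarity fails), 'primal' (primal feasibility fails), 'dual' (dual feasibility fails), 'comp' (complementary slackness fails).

Gradient of f: grad f(x) = Q x + c = (6, 1)
Constraint values g_i(x) = a_i^T x - b_i:
  g_1((1, -1)) = -3
  g_2((1, -1)) = 0
Stationarity residual: grad f(x) + sum_i lambda_i a_i = (0, 0)
  -> stationarity OK
Primal feasibility (all g_i <= 0): OK
Dual feasibility (all lambda_i >= 0): OK
Complementary slackness (lambda_i * g_i(x) = 0 for all i): FAILS

Verdict: the first failing condition is complementary_slackness -> comp.

comp


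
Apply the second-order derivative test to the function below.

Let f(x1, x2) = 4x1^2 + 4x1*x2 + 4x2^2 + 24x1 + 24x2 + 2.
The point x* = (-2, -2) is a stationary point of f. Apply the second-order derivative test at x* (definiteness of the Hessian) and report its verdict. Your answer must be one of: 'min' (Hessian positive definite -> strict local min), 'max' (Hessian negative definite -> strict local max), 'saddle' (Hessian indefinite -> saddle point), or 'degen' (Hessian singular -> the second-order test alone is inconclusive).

Compute the Hessian H = grad^2 f:
  H = [[8, 4], [4, 8]]
Verify stationarity: grad f(x*) = H x* + g = (0, 0).
Eigenvalues of H: 4, 12.
Both eigenvalues > 0, so H is positive definite -> x* is a strict local min.

min


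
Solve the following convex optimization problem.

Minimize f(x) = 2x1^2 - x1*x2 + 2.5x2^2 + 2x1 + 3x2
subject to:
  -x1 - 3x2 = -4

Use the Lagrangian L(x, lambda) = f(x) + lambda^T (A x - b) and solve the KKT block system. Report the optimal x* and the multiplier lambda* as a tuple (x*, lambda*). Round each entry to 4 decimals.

Form the Lagrangian:
  L(x, lambda) = (1/2) x^T Q x + c^T x + lambda^T (A x - b)
Stationarity (grad_x L = 0): Q x + c + A^T lambda = 0.
Primal feasibility: A x = b.

This gives the KKT block system:
  [ Q   A^T ] [ x     ]   [-c ]
  [ A    0  ] [ lambda ] = [ b ]

Solving the linear system:
  x*      = (0.4894, 1.1702)
  lambda* = (2.7872)
  f(x*)   = 7.8191

x* = (0.4894, 1.1702), lambda* = (2.7872)


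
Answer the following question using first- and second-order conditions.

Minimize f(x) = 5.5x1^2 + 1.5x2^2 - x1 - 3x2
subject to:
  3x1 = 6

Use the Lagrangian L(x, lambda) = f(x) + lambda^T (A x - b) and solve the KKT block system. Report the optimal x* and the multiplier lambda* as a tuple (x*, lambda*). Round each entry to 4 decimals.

Form the Lagrangian:
  L(x, lambda) = (1/2) x^T Q x + c^T x + lambda^T (A x - b)
Stationarity (grad_x L = 0): Q x + c + A^T lambda = 0.
Primal feasibility: A x = b.

This gives the KKT block system:
  [ Q   A^T ] [ x     ]   [-c ]
  [ A    0  ] [ lambda ] = [ b ]

Solving the linear system:
  x*      = (2, 1)
  lambda* = (-7)
  f(x*)   = 18.5

x* = (2, 1), lambda* = (-7)


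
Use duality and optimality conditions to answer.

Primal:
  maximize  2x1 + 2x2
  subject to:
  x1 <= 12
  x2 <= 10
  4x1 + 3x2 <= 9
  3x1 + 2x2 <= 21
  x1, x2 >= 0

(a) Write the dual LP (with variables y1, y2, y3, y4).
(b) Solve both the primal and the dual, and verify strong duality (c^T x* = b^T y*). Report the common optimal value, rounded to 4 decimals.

The standard primal-dual pair for 'max c^T x s.t. A x <= b, x >= 0' is:
  Dual:  min b^T y  s.t.  A^T y >= c,  y >= 0.

So the dual LP is:
  minimize  12y1 + 10y2 + 9y3 + 21y4
  subject to:
    y1 + 4y3 + 3y4 >= 2
    y2 + 3y3 + 2y4 >= 2
    y1, y2, y3, y4 >= 0

Solving the primal: x* = (0, 3).
  primal value c^T x* = 6.
Solving the dual: y* = (0, 0, 0.6667, 0).
  dual value b^T y* = 6.
Strong duality: c^T x* = b^T y*. Confirmed.

6


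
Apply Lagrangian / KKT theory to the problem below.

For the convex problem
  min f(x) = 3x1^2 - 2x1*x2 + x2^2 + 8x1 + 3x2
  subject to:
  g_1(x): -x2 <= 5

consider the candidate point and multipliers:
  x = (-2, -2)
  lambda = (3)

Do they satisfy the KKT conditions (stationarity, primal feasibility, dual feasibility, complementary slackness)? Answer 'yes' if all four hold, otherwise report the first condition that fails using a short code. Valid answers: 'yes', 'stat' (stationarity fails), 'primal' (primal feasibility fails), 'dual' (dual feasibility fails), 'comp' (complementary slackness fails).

Gradient of f: grad f(x) = Q x + c = (0, 3)
Constraint values g_i(x) = a_i^T x - b_i:
  g_1((-2, -2)) = -3
Stationarity residual: grad f(x) + sum_i lambda_i a_i = (0, 0)
  -> stationarity OK
Primal feasibility (all g_i <= 0): OK
Dual feasibility (all lambda_i >= 0): OK
Complementary slackness (lambda_i * g_i(x) = 0 for all i): FAILS

Verdict: the first failing condition is complementary_slackness -> comp.

comp


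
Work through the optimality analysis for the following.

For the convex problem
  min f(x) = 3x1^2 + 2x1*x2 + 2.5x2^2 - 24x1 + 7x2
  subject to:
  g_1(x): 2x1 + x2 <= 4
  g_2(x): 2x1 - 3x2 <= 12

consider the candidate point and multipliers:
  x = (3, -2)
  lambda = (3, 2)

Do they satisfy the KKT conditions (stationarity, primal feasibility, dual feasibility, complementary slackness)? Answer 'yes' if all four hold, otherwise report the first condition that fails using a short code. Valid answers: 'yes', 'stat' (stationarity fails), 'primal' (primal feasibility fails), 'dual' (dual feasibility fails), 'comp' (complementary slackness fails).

Gradient of f: grad f(x) = Q x + c = (-10, 3)
Constraint values g_i(x) = a_i^T x - b_i:
  g_1((3, -2)) = 0
  g_2((3, -2)) = 0
Stationarity residual: grad f(x) + sum_i lambda_i a_i = (0, 0)
  -> stationarity OK
Primal feasibility (all g_i <= 0): OK
Dual feasibility (all lambda_i >= 0): OK
Complementary slackness (lambda_i * g_i(x) = 0 for all i): OK

Verdict: yes, KKT holds.

yes


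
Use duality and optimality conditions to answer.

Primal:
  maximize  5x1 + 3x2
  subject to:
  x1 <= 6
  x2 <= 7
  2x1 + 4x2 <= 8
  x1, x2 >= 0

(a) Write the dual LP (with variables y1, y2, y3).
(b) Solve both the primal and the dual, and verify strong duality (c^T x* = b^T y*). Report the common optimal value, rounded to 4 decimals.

The standard primal-dual pair for 'max c^T x s.t. A x <= b, x >= 0' is:
  Dual:  min b^T y  s.t.  A^T y >= c,  y >= 0.

So the dual LP is:
  minimize  6y1 + 7y2 + 8y3
  subject to:
    y1 + 2y3 >= 5
    y2 + 4y3 >= 3
    y1, y2, y3 >= 0

Solving the primal: x* = (4, 0).
  primal value c^T x* = 20.
Solving the dual: y* = (0, 0, 2.5).
  dual value b^T y* = 20.
Strong duality: c^T x* = b^T y*. Confirmed.

20


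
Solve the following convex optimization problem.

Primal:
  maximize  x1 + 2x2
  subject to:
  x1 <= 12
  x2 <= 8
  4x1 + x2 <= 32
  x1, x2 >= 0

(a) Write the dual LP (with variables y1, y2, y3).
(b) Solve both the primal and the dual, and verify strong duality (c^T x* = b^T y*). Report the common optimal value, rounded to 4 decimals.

The standard primal-dual pair for 'max c^T x s.t. A x <= b, x >= 0' is:
  Dual:  min b^T y  s.t.  A^T y >= c,  y >= 0.

So the dual LP is:
  minimize  12y1 + 8y2 + 32y3
  subject to:
    y1 + 4y3 >= 1
    y2 + y3 >= 2
    y1, y2, y3 >= 0

Solving the primal: x* = (6, 8).
  primal value c^T x* = 22.
Solving the dual: y* = (0, 1.75, 0.25).
  dual value b^T y* = 22.
Strong duality: c^T x* = b^T y*. Confirmed.

22


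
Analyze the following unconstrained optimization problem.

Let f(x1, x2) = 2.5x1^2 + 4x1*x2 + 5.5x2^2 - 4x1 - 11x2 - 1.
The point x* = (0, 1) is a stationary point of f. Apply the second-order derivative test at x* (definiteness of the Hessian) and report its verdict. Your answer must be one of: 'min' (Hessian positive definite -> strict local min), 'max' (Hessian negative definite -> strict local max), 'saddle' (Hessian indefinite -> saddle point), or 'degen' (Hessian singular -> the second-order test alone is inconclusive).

Compute the Hessian H = grad^2 f:
  H = [[5, 4], [4, 11]]
Verify stationarity: grad f(x*) = H x* + g = (0, 0).
Eigenvalues of H: 3, 13.
Both eigenvalues > 0, so H is positive definite -> x* is a strict local min.

min


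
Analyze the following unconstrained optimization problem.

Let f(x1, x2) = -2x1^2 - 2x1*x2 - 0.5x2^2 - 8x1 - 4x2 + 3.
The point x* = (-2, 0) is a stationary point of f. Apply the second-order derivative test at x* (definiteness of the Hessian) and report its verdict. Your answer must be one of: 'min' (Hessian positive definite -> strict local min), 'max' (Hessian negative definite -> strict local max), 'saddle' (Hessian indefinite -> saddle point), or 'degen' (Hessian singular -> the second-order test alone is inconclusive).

Compute the Hessian H = grad^2 f:
  H = [[-4, -2], [-2, -1]]
Verify stationarity: grad f(x*) = H x* + g = (0, 0).
Eigenvalues of H: -5, 0.
H has a zero eigenvalue (singular; negative semidefinite but not definite), so H is neither positive definite, negative definite, nor indefinite. The second-order test alone is inconclusive -> degen.
(Indeed, f is constant along the null direction of H through x*, so x* is not a strict local extremum.)

degen


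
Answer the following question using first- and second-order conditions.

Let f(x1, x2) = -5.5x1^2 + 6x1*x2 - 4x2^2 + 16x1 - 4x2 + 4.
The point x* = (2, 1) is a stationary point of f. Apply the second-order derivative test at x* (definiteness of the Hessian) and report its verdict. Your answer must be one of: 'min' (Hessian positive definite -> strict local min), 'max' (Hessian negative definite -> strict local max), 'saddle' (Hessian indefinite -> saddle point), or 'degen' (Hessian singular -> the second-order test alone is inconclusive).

Compute the Hessian H = grad^2 f:
  H = [[-11, 6], [6, -8]]
Verify stationarity: grad f(x*) = H x* + g = (0, 0).
Eigenvalues of H: -15.6847, -3.3153.
Both eigenvalues < 0, so H is negative definite -> x* is a strict local max.

max


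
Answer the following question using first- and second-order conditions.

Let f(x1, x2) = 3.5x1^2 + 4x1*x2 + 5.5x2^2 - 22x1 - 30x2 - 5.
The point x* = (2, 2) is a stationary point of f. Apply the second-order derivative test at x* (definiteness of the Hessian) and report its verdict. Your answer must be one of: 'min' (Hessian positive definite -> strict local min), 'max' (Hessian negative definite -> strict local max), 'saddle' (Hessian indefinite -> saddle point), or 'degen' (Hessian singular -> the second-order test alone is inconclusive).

Compute the Hessian H = grad^2 f:
  H = [[7, 4], [4, 11]]
Verify stationarity: grad f(x*) = H x* + g = (0, 0).
Eigenvalues of H: 4.5279, 13.4721.
Both eigenvalues > 0, so H is positive definite -> x* is a strict local min.

min


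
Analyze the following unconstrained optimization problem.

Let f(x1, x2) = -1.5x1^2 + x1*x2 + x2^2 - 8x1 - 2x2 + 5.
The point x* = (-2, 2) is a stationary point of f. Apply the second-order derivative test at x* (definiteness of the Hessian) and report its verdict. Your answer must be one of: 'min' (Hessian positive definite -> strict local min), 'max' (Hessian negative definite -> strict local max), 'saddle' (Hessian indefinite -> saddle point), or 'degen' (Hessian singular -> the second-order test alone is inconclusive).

Compute the Hessian H = grad^2 f:
  H = [[-3, 1], [1, 2]]
Verify stationarity: grad f(x*) = H x* + g = (0, 0).
Eigenvalues of H: -3.1926, 2.1926.
Eigenvalues have mixed signs, so H is indefinite -> x* is a saddle point.

saddle


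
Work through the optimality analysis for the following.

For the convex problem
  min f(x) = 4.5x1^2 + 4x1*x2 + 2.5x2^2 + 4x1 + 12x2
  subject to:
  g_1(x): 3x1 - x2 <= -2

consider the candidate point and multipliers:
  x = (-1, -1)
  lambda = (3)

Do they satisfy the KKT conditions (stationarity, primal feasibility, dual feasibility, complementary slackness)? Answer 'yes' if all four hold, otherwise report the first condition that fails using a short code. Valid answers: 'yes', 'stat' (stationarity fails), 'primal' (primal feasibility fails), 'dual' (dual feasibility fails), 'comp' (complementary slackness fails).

Gradient of f: grad f(x) = Q x + c = (-9, 3)
Constraint values g_i(x) = a_i^T x - b_i:
  g_1((-1, -1)) = 0
Stationarity residual: grad f(x) + sum_i lambda_i a_i = (0, 0)
  -> stationarity OK
Primal feasibility (all g_i <= 0): OK
Dual feasibility (all lambda_i >= 0): OK
Complementary slackness (lambda_i * g_i(x) = 0 for all i): OK

Verdict: yes, KKT holds.

yes


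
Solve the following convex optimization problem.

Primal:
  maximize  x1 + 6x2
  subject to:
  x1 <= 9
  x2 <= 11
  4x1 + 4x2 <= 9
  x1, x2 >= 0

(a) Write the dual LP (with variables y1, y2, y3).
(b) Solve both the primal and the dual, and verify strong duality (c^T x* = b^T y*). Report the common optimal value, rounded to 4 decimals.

The standard primal-dual pair for 'max c^T x s.t. A x <= b, x >= 0' is:
  Dual:  min b^T y  s.t.  A^T y >= c,  y >= 0.

So the dual LP is:
  minimize  9y1 + 11y2 + 9y3
  subject to:
    y1 + 4y3 >= 1
    y2 + 4y3 >= 6
    y1, y2, y3 >= 0

Solving the primal: x* = (0, 2.25).
  primal value c^T x* = 13.5.
Solving the dual: y* = (0, 0, 1.5).
  dual value b^T y* = 13.5.
Strong duality: c^T x* = b^T y*. Confirmed.

13.5


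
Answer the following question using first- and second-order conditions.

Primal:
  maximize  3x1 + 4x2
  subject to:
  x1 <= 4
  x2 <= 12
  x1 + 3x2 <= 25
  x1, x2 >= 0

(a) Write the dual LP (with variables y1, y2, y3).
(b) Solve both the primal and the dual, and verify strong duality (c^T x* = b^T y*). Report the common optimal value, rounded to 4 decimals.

The standard primal-dual pair for 'max c^T x s.t. A x <= b, x >= 0' is:
  Dual:  min b^T y  s.t.  A^T y >= c,  y >= 0.

So the dual LP is:
  minimize  4y1 + 12y2 + 25y3
  subject to:
    y1 + y3 >= 3
    y2 + 3y3 >= 4
    y1, y2, y3 >= 0

Solving the primal: x* = (4, 7).
  primal value c^T x* = 40.
Solving the dual: y* = (1.6667, 0, 1.3333).
  dual value b^T y* = 40.
Strong duality: c^T x* = b^T y*. Confirmed.

40


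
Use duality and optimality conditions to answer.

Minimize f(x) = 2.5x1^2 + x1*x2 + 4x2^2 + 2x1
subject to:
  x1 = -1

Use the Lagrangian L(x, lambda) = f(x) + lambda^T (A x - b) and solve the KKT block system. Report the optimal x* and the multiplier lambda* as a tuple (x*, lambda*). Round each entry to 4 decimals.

Form the Lagrangian:
  L(x, lambda) = (1/2) x^T Q x + c^T x + lambda^T (A x - b)
Stationarity (grad_x L = 0): Q x + c + A^T lambda = 0.
Primal feasibility: A x = b.

This gives the KKT block system:
  [ Q   A^T ] [ x     ]   [-c ]
  [ A    0  ] [ lambda ] = [ b ]

Solving the linear system:
  x*      = (-1, 0.125)
  lambda* = (2.875)
  f(x*)   = 0.4375

x* = (-1, 0.125), lambda* = (2.875)


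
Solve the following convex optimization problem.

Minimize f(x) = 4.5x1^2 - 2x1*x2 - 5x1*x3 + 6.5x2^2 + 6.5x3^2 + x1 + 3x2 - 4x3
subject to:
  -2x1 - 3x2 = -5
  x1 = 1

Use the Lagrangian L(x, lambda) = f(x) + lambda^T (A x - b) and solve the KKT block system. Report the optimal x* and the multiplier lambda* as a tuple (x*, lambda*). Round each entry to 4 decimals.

Form the Lagrangian:
  L(x, lambda) = (1/2) x^T Q x + c^T x + lambda^T (A x - b)
Stationarity (grad_x L = 0): Q x + c + A^T lambda = 0.
Primal feasibility: A x = b.

This gives the KKT block system:
  [ Q   A^T ] [ x     ]   [-c ]
  [ A    0  ] [ lambda ] = [ b ]

Solving the linear system:
  x*      = (1, 1, 0.6923)
  lambda* = (4.6667, 4.7949)
  f(x*)   = 9.8846

x* = (1, 1, 0.6923), lambda* = (4.6667, 4.7949)


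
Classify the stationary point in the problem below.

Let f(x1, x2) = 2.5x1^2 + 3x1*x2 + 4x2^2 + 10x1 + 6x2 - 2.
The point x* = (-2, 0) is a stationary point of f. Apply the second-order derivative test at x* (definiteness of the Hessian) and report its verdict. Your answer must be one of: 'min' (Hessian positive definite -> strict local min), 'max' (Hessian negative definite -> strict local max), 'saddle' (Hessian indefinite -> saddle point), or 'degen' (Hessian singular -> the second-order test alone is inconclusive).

Compute the Hessian H = grad^2 f:
  H = [[5, 3], [3, 8]]
Verify stationarity: grad f(x*) = H x* + g = (0, 0).
Eigenvalues of H: 3.1459, 9.8541.
Both eigenvalues > 0, so H is positive definite -> x* is a strict local min.

min


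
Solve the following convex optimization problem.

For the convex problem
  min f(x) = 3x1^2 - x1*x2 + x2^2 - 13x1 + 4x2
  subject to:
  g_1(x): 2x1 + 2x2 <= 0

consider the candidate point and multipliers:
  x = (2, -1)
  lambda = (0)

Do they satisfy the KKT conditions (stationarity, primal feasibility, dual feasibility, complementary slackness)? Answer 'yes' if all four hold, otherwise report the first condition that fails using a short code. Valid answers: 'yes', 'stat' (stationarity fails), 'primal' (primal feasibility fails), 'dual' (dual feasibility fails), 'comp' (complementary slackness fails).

Gradient of f: grad f(x) = Q x + c = (0, 0)
Constraint values g_i(x) = a_i^T x - b_i:
  g_1((2, -1)) = 2
Stationarity residual: grad f(x) + sum_i lambda_i a_i = (0, 0)
  -> stationarity OK
Primal feasibility (all g_i <= 0): FAILS
Dual feasibility (all lambda_i >= 0): OK
Complementary slackness (lambda_i * g_i(x) = 0 for all i): OK

Verdict: the first failing condition is primal_feasibility -> primal.

primal


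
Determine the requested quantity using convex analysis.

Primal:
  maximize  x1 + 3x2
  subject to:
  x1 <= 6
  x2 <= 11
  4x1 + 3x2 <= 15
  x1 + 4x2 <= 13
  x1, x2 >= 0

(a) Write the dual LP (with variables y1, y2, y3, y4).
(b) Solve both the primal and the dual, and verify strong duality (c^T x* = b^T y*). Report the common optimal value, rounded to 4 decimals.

The standard primal-dual pair for 'max c^T x s.t. A x <= b, x >= 0' is:
  Dual:  min b^T y  s.t.  A^T y >= c,  y >= 0.

So the dual LP is:
  minimize  6y1 + 11y2 + 15y3 + 13y4
  subject to:
    y1 + 4y3 + y4 >= 1
    y2 + 3y3 + 4y4 >= 3
    y1, y2, y3, y4 >= 0

Solving the primal: x* = (1.6154, 2.8462).
  primal value c^T x* = 10.1538.
Solving the dual: y* = (0, 0, 0.0769, 0.6923).
  dual value b^T y* = 10.1538.
Strong duality: c^T x* = b^T y*. Confirmed.

10.1538


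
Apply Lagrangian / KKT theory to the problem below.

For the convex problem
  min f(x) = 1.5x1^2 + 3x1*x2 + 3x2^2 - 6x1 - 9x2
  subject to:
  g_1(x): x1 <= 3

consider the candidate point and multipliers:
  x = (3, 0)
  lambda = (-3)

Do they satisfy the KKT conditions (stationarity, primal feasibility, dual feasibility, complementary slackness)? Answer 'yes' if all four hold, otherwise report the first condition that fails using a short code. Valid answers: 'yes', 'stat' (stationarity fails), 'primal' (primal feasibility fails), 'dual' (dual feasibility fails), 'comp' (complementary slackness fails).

Gradient of f: grad f(x) = Q x + c = (3, 0)
Constraint values g_i(x) = a_i^T x - b_i:
  g_1((3, 0)) = 0
Stationarity residual: grad f(x) + sum_i lambda_i a_i = (0, 0)
  -> stationarity OK
Primal feasibility (all g_i <= 0): OK
Dual feasibility (all lambda_i >= 0): FAILS
Complementary slackness (lambda_i * g_i(x) = 0 for all i): OK

Verdict: the first failing condition is dual_feasibility -> dual.

dual


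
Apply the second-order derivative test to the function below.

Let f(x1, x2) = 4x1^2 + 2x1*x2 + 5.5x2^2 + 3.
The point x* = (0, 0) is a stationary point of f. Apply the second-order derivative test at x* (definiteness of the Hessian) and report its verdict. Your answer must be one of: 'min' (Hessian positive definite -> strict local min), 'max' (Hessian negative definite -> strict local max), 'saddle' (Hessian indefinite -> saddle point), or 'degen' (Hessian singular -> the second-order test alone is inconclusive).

Compute the Hessian H = grad^2 f:
  H = [[8, 2], [2, 11]]
Verify stationarity: grad f(x*) = H x* + g = (0, 0).
Eigenvalues of H: 7, 12.
Both eigenvalues > 0, so H is positive definite -> x* is a strict local min.

min


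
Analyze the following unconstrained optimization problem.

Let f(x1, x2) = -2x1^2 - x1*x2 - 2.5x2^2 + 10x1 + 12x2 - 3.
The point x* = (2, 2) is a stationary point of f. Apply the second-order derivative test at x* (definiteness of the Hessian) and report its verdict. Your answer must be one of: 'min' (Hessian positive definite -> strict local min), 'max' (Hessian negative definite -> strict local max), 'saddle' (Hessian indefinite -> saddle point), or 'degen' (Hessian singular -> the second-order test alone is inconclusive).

Compute the Hessian H = grad^2 f:
  H = [[-4, -1], [-1, -5]]
Verify stationarity: grad f(x*) = H x* + g = (0, 0).
Eigenvalues of H: -5.618, -3.382.
Both eigenvalues < 0, so H is negative definite -> x* is a strict local max.

max


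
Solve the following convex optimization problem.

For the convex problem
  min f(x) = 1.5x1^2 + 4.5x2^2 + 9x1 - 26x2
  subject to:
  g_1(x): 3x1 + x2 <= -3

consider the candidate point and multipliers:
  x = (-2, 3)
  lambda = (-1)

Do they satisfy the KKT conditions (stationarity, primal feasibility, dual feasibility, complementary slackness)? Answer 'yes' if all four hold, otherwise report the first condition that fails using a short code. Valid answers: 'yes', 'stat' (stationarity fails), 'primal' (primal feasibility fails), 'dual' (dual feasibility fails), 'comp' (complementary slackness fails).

Gradient of f: grad f(x) = Q x + c = (3, 1)
Constraint values g_i(x) = a_i^T x - b_i:
  g_1((-2, 3)) = 0
Stationarity residual: grad f(x) + sum_i lambda_i a_i = (0, 0)
  -> stationarity OK
Primal feasibility (all g_i <= 0): OK
Dual feasibility (all lambda_i >= 0): FAILS
Complementary slackness (lambda_i * g_i(x) = 0 for all i): OK

Verdict: the first failing condition is dual_feasibility -> dual.

dual


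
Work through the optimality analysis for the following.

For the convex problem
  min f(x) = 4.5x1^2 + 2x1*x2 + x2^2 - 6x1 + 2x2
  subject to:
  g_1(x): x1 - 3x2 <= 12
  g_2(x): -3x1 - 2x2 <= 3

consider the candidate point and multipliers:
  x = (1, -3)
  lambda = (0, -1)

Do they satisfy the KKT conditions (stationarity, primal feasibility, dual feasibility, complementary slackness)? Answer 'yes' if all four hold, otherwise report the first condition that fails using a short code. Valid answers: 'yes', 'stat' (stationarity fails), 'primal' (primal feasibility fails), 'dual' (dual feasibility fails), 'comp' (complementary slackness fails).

Gradient of f: grad f(x) = Q x + c = (-3, -2)
Constraint values g_i(x) = a_i^T x - b_i:
  g_1((1, -3)) = -2
  g_2((1, -3)) = 0
Stationarity residual: grad f(x) + sum_i lambda_i a_i = (0, 0)
  -> stationarity OK
Primal feasibility (all g_i <= 0): OK
Dual feasibility (all lambda_i >= 0): FAILS
Complementary slackness (lambda_i * g_i(x) = 0 for all i): OK

Verdict: the first failing condition is dual_feasibility -> dual.

dual


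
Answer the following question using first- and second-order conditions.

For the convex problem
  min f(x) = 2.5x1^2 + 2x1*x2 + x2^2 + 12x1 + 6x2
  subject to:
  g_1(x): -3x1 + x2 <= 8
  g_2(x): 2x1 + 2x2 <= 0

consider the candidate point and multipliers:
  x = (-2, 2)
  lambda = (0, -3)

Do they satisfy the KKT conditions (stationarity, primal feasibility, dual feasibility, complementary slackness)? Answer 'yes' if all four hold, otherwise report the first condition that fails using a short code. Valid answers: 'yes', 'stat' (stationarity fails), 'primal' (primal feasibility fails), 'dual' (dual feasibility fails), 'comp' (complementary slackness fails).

Gradient of f: grad f(x) = Q x + c = (6, 6)
Constraint values g_i(x) = a_i^T x - b_i:
  g_1((-2, 2)) = 0
  g_2((-2, 2)) = 0
Stationarity residual: grad f(x) + sum_i lambda_i a_i = (0, 0)
  -> stationarity OK
Primal feasibility (all g_i <= 0): OK
Dual feasibility (all lambda_i >= 0): FAILS
Complementary slackness (lambda_i * g_i(x) = 0 for all i): OK

Verdict: the first failing condition is dual_feasibility -> dual.

dual


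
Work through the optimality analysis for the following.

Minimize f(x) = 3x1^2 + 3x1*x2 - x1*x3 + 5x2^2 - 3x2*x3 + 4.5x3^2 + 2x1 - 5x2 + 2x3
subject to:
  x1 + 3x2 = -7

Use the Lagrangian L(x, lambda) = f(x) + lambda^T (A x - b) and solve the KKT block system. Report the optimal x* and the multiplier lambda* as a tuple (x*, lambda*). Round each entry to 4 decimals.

Form the Lagrangian:
  L(x, lambda) = (1/2) x^T Q x + c^T x + lambda^T (A x - b)
Stationarity (grad_x L = 0): Q x + c + A^T lambda = 0.
Primal feasibility: A x = b.

This gives the KKT block system:
  [ Q   A^T ] [ x     ]   [-c ]
  [ A    0  ] [ lambda ] = [ b ]

Solving the linear system:
  x*      = (-0.8696, -2.0435, -1)
  lambda* = (8.3478)
  f(x*)   = 32.4565

x* = (-0.8696, -2.0435, -1), lambda* = (8.3478)


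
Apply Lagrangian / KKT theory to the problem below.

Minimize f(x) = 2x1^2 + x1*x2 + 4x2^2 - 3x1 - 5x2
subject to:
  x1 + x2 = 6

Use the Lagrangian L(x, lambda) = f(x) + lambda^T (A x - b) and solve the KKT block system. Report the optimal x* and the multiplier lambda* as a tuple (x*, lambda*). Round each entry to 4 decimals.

Form the Lagrangian:
  L(x, lambda) = (1/2) x^T Q x + c^T x + lambda^T (A x - b)
Stationarity (grad_x L = 0): Q x + c + A^T lambda = 0.
Primal feasibility: A x = b.

This gives the KKT block system:
  [ Q   A^T ] [ x     ]   [-c ]
  [ A    0  ] [ lambda ] = [ b ]

Solving the linear system:
  x*      = (4, 2)
  lambda* = (-15)
  f(x*)   = 34

x* = (4, 2), lambda* = (-15)


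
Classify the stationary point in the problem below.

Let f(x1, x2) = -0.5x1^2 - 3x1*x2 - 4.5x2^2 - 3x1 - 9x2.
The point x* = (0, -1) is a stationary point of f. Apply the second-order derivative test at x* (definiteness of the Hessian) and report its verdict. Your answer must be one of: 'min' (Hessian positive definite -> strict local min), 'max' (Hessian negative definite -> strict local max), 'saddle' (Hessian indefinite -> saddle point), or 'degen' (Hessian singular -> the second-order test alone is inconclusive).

Compute the Hessian H = grad^2 f:
  H = [[-1, -3], [-3, -9]]
Verify stationarity: grad f(x*) = H x* + g = (0, 0).
Eigenvalues of H: -10, 0.
H has a zero eigenvalue (singular; negative semidefinite but not definite), so H is neither positive definite, negative definite, nor indefinite. The second-order test alone is inconclusive -> degen.
(Indeed, f is constant along the null direction of H through x*, so x* is not a strict local extremum.)

degen


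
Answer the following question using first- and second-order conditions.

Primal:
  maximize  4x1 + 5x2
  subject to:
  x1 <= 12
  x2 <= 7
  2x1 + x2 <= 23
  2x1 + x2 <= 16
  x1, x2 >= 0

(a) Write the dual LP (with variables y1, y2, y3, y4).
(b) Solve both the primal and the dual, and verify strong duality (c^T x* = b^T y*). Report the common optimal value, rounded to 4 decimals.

The standard primal-dual pair for 'max c^T x s.t. A x <= b, x >= 0' is:
  Dual:  min b^T y  s.t.  A^T y >= c,  y >= 0.

So the dual LP is:
  minimize  12y1 + 7y2 + 23y3 + 16y4
  subject to:
    y1 + 2y3 + 2y4 >= 4
    y2 + y3 + y4 >= 5
    y1, y2, y3, y4 >= 0

Solving the primal: x* = (4.5, 7).
  primal value c^T x* = 53.
Solving the dual: y* = (0, 3, 0, 2).
  dual value b^T y* = 53.
Strong duality: c^T x* = b^T y*. Confirmed.

53


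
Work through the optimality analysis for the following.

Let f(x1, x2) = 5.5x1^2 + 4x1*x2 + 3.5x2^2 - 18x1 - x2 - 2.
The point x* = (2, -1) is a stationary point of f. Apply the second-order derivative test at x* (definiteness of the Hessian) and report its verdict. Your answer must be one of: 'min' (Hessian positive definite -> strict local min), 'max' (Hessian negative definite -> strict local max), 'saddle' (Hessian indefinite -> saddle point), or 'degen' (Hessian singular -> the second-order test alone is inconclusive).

Compute the Hessian H = grad^2 f:
  H = [[11, 4], [4, 7]]
Verify stationarity: grad f(x*) = H x* + g = (0, 0).
Eigenvalues of H: 4.5279, 13.4721.
Both eigenvalues > 0, so H is positive definite -> x* is a strict local min.

min


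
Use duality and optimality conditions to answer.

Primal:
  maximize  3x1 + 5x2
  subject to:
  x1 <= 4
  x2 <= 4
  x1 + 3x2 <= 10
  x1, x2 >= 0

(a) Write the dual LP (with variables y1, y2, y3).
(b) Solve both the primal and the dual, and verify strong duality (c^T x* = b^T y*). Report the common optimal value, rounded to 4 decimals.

The standard primal-dual pair for 'max c^T x s.t. A x <= b, x >= 0' is:
  Dual:  min b^T y  s.t.  A^T y >= c,  y >= 0.

So the dual LP is:
  minimize  4y1 + 4y2 + 10y3
  subject to:
    y1 + y3 >= 3
    y2 + 3y3 >= 5
    y1, y2, y3 >= 0

Solving the primal: x* = (4, 2).
  primal value c^T x* = 22.
Solving the dual: y* = (1.3333, 0, 1.6667).
  dual value b^T y* = 22.
Strong duality: c^T x* = b^T y*. Confirmed.

22


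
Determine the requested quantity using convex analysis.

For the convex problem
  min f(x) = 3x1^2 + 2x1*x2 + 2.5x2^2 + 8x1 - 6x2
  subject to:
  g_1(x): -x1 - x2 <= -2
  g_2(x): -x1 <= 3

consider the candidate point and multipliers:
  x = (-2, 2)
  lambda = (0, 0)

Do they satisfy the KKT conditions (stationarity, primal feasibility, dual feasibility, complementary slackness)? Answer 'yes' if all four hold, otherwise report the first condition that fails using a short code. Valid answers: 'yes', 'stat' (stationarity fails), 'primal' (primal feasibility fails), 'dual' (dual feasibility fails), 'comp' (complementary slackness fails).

Gradient of f: grad f(x) = Q x + c = (0, 0)
Constraint values g_i(x) = a_i^T x - b_i:
  g_1((-2, 2)) = 2
  g_2((-2, 2)) = -1
Stationarity residual: grad f(x) + sum_i lambda_i a_i = (0, 0)
  -> stationarity OK
Primal feasibility (all g_i <= 0): FAILS
Dual feasibility (all lambda_i >= 0): OK
Complementary slackness (lambda_i * g_i(x) = 0 for all i): OK

Verdict: the first failing condition is primal_feasibility -> primal.

primal
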